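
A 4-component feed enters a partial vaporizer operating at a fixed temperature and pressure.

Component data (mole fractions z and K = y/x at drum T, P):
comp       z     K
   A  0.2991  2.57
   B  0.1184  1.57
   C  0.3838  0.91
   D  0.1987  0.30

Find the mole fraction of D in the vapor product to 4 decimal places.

Rachford–Rice: g(ψ) = Σ zᵢ(Kᵢ−1)/(1+ψ(Kᵢ−1)) = 0.
Feasibility: ΣzᵢKᵢ = 1.3634, Σzᵢ/Kᵢ = 1.2759 — both > 1, two phases present.
Newton iteration, ψ⁰ = 0.64:
  ψ = 0.6400: g = -0.00495, g' = -0.5271 → ψ = 0.6306
Converged at ψ = 0.6306.
Compositions from xᵢ = zᵢ/(1+ψ(Kᵢ−1)), yᵢ = Kᵢxᵢ:
  A: x = 0.1503, y = 0.3863
  B: x = 0.0871, y = 0.1367
  C: x = 0.4069, y = 0.3703
  D: x = 0.3557, y = 0.1067

y_D = 0.1067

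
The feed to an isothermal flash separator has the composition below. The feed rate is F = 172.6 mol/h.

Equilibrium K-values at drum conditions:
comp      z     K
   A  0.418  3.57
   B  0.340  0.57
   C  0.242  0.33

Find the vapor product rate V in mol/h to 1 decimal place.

Newton iteration, ψ⁰ = 0.5:
  ψ = 0.500: g = 0.0401, g' = -0.876 → ψ = 0.546
Converged at ψ = 0.546.
Then V = ψ·F = 0.5463·172.6 = 94.3 mol/h and L = F − V = 78.3 mol/h.

V = 94.3 mol/h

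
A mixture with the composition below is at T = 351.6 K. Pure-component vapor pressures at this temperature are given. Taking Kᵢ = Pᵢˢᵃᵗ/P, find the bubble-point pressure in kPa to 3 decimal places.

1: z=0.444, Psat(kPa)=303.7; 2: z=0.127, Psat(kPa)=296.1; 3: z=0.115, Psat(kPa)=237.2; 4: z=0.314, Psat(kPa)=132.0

Pbub = 241.173 kPa

At the bubble point ψ → 0, so ΣzᵢKᵢ = 1 with Kᵢ = Pᵢˢᵃᵗ/P ⇒ P = ΣzᵢPᵢˢᵃᵗ.
P = 0.444·303.7 + 0.127·296.1 + 0.115·237.2 + 0.314·132.0 = 241.173 kPa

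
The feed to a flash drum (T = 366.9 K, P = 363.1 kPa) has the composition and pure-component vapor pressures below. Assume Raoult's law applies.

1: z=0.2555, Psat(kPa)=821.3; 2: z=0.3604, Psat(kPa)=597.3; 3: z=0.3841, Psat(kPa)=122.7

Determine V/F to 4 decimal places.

V/F = 0.4891

Raoult's law: Kᵢ = Pᵢˢᵃᵗ/P = Pᵢˢᵃᵗ/363.1.
  K_1 = 821.3/363.1 = 2.261911, K_2 = 597.3/363.1 = 1.645001, K_3 = 122.7/363.1 = 0.337923
Rachford–Rice: g(V/F) = Σ zᵢ(Kᵢ−1)/(1+V/F(Kᵢ−1)) = 0.
g(0) = ΣzᵢKᵢ − 1 = 0.3006 and g(1) = 1 − Σzᵢ/Kᵢ = -0.4687, so a root lies in (0, 1).
Newton iteration, V/F⁰ = 0.38:
  V/F = 0.3800: g = 0.06483, g' = -0.5832 → V/F = 0.4912
  V/F = 0.4912: g = -0.00127, g' = -0.6113 → V/F = 0.4891
Converged at V/F = 0.4891.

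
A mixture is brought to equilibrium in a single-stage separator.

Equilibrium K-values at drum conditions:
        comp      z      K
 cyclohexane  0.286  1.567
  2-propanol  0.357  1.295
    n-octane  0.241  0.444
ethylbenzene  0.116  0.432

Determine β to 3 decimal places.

Material balance + equilibrium reduce to Σ zᵢ(Kᵢ−1)/(1+β(Kᵢ−1)) = 0.
Check two-phase: ΣzᵢKᵢ = 1.068 > 1 and Σzᵢ/Kᵢ = 1.270 > 1, so g(0) = 0.068 > 0 and g(1) = -0.270 < 0.
Newton–Raphson from β = 0.5:
  β = 0.500: g = -0.0595, g' = -0.295 → β = 0.299
  β = 0.299: g = -0.0045, g' = -0.255 → β = 0.281
Converged at β = 0.281.

β = 0.281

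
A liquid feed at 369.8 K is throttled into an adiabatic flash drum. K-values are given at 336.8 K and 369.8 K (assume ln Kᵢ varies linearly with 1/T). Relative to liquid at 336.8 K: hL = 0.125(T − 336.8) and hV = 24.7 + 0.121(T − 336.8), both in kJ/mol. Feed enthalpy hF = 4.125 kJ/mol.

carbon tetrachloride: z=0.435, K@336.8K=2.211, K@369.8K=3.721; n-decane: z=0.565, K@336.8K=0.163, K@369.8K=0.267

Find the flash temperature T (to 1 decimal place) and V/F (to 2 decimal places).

T = 342.6 K, V/F = 0.14

Adiabatic flash: solve Rachford–Rice at each trial T, then check hF = ψ·hV(T) + (1−ψ)·hL(T).
  T = 336.8 K: K = (2.211, 0.163), RR gives ψ = 0.053, H_out = 1.313 kJ/mol
  T = 369.8 K: K = (3.721, 0.267), RR gives ψ = 0.386, H_out = 13.604 kJ/mol
  T = 353.3 K: K = (2.903, 0.211), RR gives ψ = 0.255, H_out = 8.332 kJ/mol
  T = 345.1 K: K = (2.544, 0.186), RR gives ψ = 0.169, H_out = 5.196 kJ/mol
  T = 341.0 K: K = (2.376, 0.174), RR gives ψ = 0.116, H_out = 3.394 kJ/mol
  T = 343.1 K: K = (2.461, 0.180), RR gives ψ = 0.144, H_out = 4.341 kJ/mol
Linear interpolation between T = 341.0 (H_out = 3.394) and T = 343.1 (H_out = 4.341) on hF = 4.125 gives T ≈ 342.6 K, at which ψ = 0.14.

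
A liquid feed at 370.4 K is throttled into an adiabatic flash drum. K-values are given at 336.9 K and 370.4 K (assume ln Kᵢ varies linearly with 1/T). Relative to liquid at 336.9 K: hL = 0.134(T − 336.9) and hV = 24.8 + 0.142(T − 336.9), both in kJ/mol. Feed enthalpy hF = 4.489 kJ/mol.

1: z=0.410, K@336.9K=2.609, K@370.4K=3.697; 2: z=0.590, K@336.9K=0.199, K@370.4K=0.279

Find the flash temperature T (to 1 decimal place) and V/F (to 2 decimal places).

T = 339.6 K, V/F = 0.17

Adiabatic flash: solve Rachford–Rice at each trial T, then check hF = ψ·hV(T) + (1−ψ)·hL(T).
  T = 336.9 K: K = (2.609, 0.199), RR gives ψ = 0.145, H_out = 3.600 kJ/mol
  T = 370.4 K: K = (3.697, 0.279), RR gives ψ = 0.350, H_out = 13.260 kJ/mol
  T = 353.6 K: K = (3.130, 0.237), RR gives ψ = 0.261, H_out = 8.736 kJ/mol
  T = 345.2 K: K = (2.862, 0.218), RR gives ψ = 0.207, H_out = 6.267 kJ/mol
  T = 341.0 K: K = (2.733, 0.208), RR gives ψ = 0.177, H_out = 4.951 kJ/mol
  T = 338.9 K: K = (2.669, 0.203), RR gives ψ = 0.161, H_out = 4.269 kJ/mol
Linear interpolation between T = 338.9 (H_out = 4.269) and T = 341.0 (H_out = 4.951) on hF = 4.489 gives T ≈ 339.6 K, at which ψ = 0.17.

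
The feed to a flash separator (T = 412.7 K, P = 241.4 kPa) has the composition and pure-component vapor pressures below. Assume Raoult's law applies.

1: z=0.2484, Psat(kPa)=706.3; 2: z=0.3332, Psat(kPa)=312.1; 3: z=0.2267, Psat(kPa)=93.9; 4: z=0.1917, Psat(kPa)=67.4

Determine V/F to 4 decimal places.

Raoult's law: Kᵢ = Pᵢˢᵃᵗ/P = Pᵢˢᵃᵗ/241.4.
  K_1 = 706.3/241.4 = 2.925849, K_2 = 312.1/241.4 = 1.292875, K_3 = 93.9/241.4 = 0.388981, K_4 = 67.4/241.4 = 0.279205
Iterate (Newton) starting at V/F = 0.6:
  V/F = 0.6000: g = -0.15723, g' = -0.7392 → V/F = 0.3873
  V/F = 0.3873: g = -0.01149, g' = -0.6622 → V/F = 0.3699
  V/F = 0.3699: g = 0.00001, g' = -0.6639 → V/F = 0.3700
Converged at V/F = 0.3700.

V/F = 0.3700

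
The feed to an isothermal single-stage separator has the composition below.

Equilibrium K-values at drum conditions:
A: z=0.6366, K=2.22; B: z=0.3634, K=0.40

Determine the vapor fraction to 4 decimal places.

ψ = 0.7631

Let ψ = V/F and solve Σ zᵢ(Kᵢ−1)/(1+ψ(Kᵢ−1)) = 0.
Feasibility: ΣzᵢKᵢ = 1.5586, Σzᵢ/Kᵢ = 1.1953 — both > 1, two phases present.
Binary case is linear: z₁(K₁−1)(1+ψ(K₂−1)) + z₂(K₂−1)(1+ψ(K₁−1)) = 0
⇒ ψ = [z₁(K₁−1)+z₂(K₂−1)] / [−(K₁−1)(K₂−1)] = 0.55861/0.73200 = 0.7631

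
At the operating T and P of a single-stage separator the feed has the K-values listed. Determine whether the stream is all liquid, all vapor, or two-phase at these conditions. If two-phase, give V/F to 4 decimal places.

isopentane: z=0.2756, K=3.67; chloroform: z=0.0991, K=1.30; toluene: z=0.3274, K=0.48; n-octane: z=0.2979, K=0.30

two-phase, V/F = 0.2699

ΣzᵢKᵢ = 1.3868; Σzᵢ/Kᵢ = 1.8264.
Both exceed 1, so a two-phase solution exists.
Rachford–Rice: g(ψ) = Σ zᵢ(Kᵢ−1)/(1+ψ(Kᵢ−1)) = 0.
Newton iteration, ψ⁰ = 0.48:
  ψ = 0.4800: g = -0.19242, g' = -0.8725 → ψ = 0.2595
  ψ = 0.2595: g = 0.01068, g' = -1.0296 → ψ = 0.2698
  ψ = 0.2698: g = 0.00009, g' = -1.0131 → ψ = 0.2699
Converged at ψ = 0.2699.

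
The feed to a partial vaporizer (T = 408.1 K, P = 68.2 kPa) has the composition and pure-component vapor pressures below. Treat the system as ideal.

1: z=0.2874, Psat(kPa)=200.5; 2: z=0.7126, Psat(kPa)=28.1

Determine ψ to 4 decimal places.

ψ = 0.1215

Raoult's law: Kᵢ = Pᵢˢᵃᵗ/P = Pᵢˢᵃᵗ/68.2.
  K_1 = 200.5/68.2 = 2.939883, K_2 = 28.1/68.2 = 0.412023
Binary case is linear: z₁(K₁−1)(1+ψ(K₂−1)) + z₂(K₂−1)(1+ψ(K₁−1)) = 0
⇒ ψ = [z₁(K₁−1)+z₂(K₂−1)] / [−(K₁−1)(K₂−1)] = 0.13853/1.14061 = 0.1215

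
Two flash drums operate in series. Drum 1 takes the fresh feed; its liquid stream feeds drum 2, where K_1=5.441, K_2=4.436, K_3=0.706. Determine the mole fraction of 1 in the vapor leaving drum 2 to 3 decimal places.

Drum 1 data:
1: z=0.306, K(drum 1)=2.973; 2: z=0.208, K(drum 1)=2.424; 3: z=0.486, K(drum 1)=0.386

Drum 1:
Let ψ₁ = V/F and solve Σ zᵢ(Kᵢ−1)/(1+ψ₁(Kᵢ−1)) = 0.
g(0) = ΣzᵢKᵢ − 1 = 0.602 and g(1) = 1 − Σzᵢ/Kᵢ = -0.448, so a root lies in (0, 1).
Newton iteration, ψ₁⁰ = 0.57:
  ψ₁ = 0.570: g = -0.0114, g' = -0.826 → ψ₁ = 0.556
Converged at ψ₁ = 0.556.
Drum-1 compositions:
  1: x = 0.146, y = 0.434
  2: x = 0.116, y = 0.281
  3: x = 0.738, y = 0.285
Drum-2 feed = drum-1 liquid: z₂ = (0.1459, 0.1161, 0.7380).
Drum 2:
Material balance + equilibrium reduce to Σ zᵢ(Kᵢ−1)/(1+ψ₂(Kᵢ−1)) = 0.
g(0) = ΣzᵢKᵢ − 1 = 0.830 and g(1) = 1 − Σzᵢ/Kᵢ = -0.098, so a root lies in (0, 1).
Iterate (Newton) starting at ψ₂ = 0.4:
  ψ₂ = 0.400: g = 0.1554, g' = -0.698 → ψ₂ = 0.623
  ψ₂ = 0.623: g = 0.0335, g' = -0.438 → ψ₂ = 0.699
  ψ₂ = 0.699: g = 0.0019, g' = -0.390 → ψ₂ = 0.704
Converged at ψ₂ = 0.704.
  1: x = 0.035, y = 0.192
  2: x = 0.034, y = 0.151
  3: x = 0.931, y = 0.657

y_1 (drum 2) = 0.192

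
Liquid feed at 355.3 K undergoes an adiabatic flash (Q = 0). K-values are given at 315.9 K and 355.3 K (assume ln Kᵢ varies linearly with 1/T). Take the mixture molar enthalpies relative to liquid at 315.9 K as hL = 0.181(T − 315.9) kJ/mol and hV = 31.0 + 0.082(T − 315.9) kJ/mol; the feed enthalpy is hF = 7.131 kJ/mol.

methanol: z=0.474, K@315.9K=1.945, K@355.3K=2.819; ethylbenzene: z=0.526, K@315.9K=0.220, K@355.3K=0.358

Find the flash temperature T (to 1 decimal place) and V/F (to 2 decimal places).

T = 325.8 K, V/F = 0.18

Adiabatic flash: solve Rachford–Rice at each trial T, then check hF = ψ·hV(T) + (1−ψ)·hL(T).
  T = 315.9 K: K = (1.945, 0.220), RR gives ψ = 0.051, H_out = 1.583 kJ/mol
  T = 355.3 K: K = (2.819, 0.358), RR gives ψ = 0.449, H_out = 19.303 kJ/mol
  T = 335.6 K: K = (2.367, 0.285), RR gives ψ = 0.278, H_out = 11.639 kJ/mol
  T = 325.8 K: K = (2.153, 0.251), RR gives ψ = 0.177, H_out = 7.107 kJ/mol
  T = 330.7 K: K = (2.259, 0.268), RR gives ψ = 0.230, H_out = 9.461 kJ/mol
  T = 328.2 K: K = (2.205, 0.259), RR gives ψ = 0.203, H_out = 8.285 kJ/mol
Linear interpolation between T = 325.8 (H_out = 7.107) and T = 328.2 (H_out = 8.285) on hF = 7.131 gives T ≈ 325.8 K, at which ψ = 0.18.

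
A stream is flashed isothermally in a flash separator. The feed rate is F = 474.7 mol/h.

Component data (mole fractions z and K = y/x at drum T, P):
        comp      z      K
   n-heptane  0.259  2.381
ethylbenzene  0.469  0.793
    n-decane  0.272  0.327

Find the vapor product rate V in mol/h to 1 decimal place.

V = 64.3 mol/h

Material balance + equilibrium reduce to Σ zᵢ(Kᵢ−1)/(1+V/F(Kᵢ−1)) = 0.
Feasibility: ΣzᵢKᵢ = 1.078, Σzᵢ/Kᵢ = 1.532 — both > 1, two phases present.
Newton iteration, V/F⁰ = 0.5:
  V/F = 0.500: g = -0.1726, g' = -0.478 → V/F = 0.139
  V/F = 0.139: g = -0.0017, g' = -0.519 → V/F = 0.135
Converged at V/F = 0.135.
Then V = V/F·F = 0.1355·474.7 = 64.3 mol/h and L = F − V = 410.4 mol/h.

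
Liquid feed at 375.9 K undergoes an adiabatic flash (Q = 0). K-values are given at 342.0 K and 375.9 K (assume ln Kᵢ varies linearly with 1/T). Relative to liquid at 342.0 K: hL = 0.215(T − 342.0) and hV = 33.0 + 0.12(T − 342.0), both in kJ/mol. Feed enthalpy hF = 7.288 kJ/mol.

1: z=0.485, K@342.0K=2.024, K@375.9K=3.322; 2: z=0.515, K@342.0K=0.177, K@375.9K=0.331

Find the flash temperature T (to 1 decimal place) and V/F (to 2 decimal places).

Adiabatic flash: solve Rachford–Rice at each trial T, then check hF = ψ·hV(T) + (1−ψ)·hL(T).
  T = 342.0 K: K = (2.024, 0.177), RR gives ψ = 0.086, H_out = 2.850 kJ/mol
  T = 375.9 K: K = (3.322, 0.331), RR gives ψ = 0.503, H_out = 22.273 kJ/mol
  T = 358.9 K: K = (2.622, 0.245), RR gives ψ = 0.325, H_out = 13.842 kJ/mol
  T = 350.4 K: K = (2.309, 0.209), RR gives ψ = 0.220, H_out = 8.882 kJ/mol
  T = 346.2 K: K = (2.164, 0.193), RR gives ψ = 0.158, H_out = 6.055 kJ/mol
  T = 348.3 K: K = (2.235, 0.201), RR gives ψ = 0.190, H_out = 7.508 kJ/mol
Linear interpolation between T = 346.2 (H_out = 6.055) and T = 348.3 (H_out = 7.508) on hF = 7.288 gives T ≈ 348.0 K, at which ψ = 0.19.

T = 348.0 K, V/F = 0.19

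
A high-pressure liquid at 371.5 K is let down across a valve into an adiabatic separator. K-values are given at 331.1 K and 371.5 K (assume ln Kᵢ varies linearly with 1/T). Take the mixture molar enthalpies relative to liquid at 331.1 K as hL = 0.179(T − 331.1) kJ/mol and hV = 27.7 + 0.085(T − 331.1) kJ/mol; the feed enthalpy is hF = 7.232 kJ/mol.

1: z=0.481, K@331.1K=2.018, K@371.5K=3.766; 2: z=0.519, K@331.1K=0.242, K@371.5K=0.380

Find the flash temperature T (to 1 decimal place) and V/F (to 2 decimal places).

Adiabatic flash: solve Rachford–Rice at each trial T, then check hF = ψ·hV(T) + (1−ψ)·hL(T).
  T = 331.1 K: K = (2.018, 0.242), RR gives ψ = 0.125, H_out = 3.455 kJ/mol
  T = 371.5 K: K = (3.766, 0.380), RR gives ψ = 0.588, H_out = 21.290 kJ/mol
  T = 351.3 K: K = (2.807, 0.307), RR gives ψ = 0.407, H_out = 14.117 kJ/mol
  T = 341.2 K: K = (2.392, 0.274), RR gives ψ = 0.289, H_out = 9.545 kJ/mol
  T = 336.1 K: K = (2.198, 0.257), RR gives ψ = 0.214, H_out = 6.734 kJ/mol
  T = 338.6 K: K = (2.291, 0.265), RR gives ψ = 0.253, H_out = 8.167 kJ/mol
  T = 337.4 K: K = (2.246, 0.261), RR gives ψ = 0.235, H_out = 7.494 kJ/mol
  T = 336.8 K: K = (2.224, 0.260), RR gives ψ = 0.226, H_out = 7.147 kJ/mol
Linear interpolation between T = 336.8 (H_out = 7.147) and T = 337.4 (H_out = 7.494) on hF = 7.232 gives T ≈ 336.9 K, at which ψ = 0.23.

T = 336.9 K, V/F = 0.23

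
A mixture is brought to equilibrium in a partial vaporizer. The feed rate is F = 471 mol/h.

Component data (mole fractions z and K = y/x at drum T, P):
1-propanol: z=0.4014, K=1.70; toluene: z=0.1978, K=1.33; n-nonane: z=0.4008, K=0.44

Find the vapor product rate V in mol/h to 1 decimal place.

Material balance + equilibrium reduce to Σ zᵢ(Kᵢ−1)/(1+V/F(Kᵢ−1)) = 0.
Feasibility: ΣzᵢKᵢ = 1.1218, Σzᵢ/Kᵢ = 1.2957 — both > 1, two phases present.
Newton iteration, V/F⁰ = 0.5:
  V/F = 0.5000: g = -0.04757, g' = -0.3663 → V/F = 0.3701
  V/F = 0.3701: g = -0.00180, g' = -0.3412 → V/F = 0.3648
Converged at V/F = 0.3648.
Then V = V/F·F = 0.3648·471 = 171.8 mol/h and L = F − V = 299.2 mol/h.

V = 171.8 mol/h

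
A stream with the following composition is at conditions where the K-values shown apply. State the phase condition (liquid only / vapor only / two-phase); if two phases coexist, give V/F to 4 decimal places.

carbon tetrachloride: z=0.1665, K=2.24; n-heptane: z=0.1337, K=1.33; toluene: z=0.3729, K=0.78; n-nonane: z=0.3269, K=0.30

liquid only

ΣzᵢKᵢ = 0.9397; Σzᵢ/Kᵢ = 1.7426.
Since ΣzᵢKᵢ < 1 the mixture is below its bubble point — single liquid phase.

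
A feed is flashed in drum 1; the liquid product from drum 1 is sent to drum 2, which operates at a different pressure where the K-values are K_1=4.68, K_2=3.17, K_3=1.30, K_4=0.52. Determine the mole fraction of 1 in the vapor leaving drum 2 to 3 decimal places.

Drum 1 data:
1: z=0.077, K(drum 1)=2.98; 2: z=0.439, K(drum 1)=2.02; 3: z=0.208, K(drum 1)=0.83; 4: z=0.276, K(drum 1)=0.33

Drum 1:
Material balance + equilibrium reduce to Σ zᵢ(Kᵢ−1)/(1+ψ₁(Kᵢ−1)) = 0.
Feasibility: ΣzᵢKᵢ = 1.380, Σzᵢ/Kᵢ = 1.330 — both > 1, two phases present.
Newton iteration, ψ₁⁰ = 0.53:
  ψ₁ = 0.530: g = 0.0394, g' = -0.569 → ψ₁ = 0.599
  ψ₁ = 0.599: g = -0.0007, g' = -0.592 → ψ₁ = 0.598
Converged at ψ₁ = 0.598.
Drum-1 compositions:
  1: x = 0.035, y = 0.105
  2: x = 0.273, y = 0.551
  3: x = 0.232, y = 0.192
  4: x = 0.461, y = 0.152
Drum-2 feed = drum-1 liquid: z₂ = (0.0353, 0.2727, 0.2315, 0.4605).
Drum 2:
Newton iteration, ψ₂⁰ = 0.5:
  ψ₂ = 0.500: g = 0.0990, g' = -0.554 → ψ₂ = 0.679
  ψ₂ = 0.679: g = 0.0062, g' = -0.497 → ψ₂ = 0.691
Converged at ψ₂ = 0.691.
  1: x = 0.010, y = 0.047
  2: x = 0.109, y = 0.346
  3: x = 0.192, y = 0.249
  4: x = 0.689, y = 0.358

y_1 (drum 2) = 0.047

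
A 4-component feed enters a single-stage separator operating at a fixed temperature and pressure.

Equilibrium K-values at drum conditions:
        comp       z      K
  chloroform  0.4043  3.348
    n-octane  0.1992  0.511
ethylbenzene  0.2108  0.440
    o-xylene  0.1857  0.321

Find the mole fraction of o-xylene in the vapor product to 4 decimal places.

Material balance + equilibrium reduce to Σ zᵢ(Kᵢ−1)/(1+β(Kᵢ−1)) = 0.
Check two-phase: ΣzᵢKᵢ = 1.6077 > 1 and Σzᵢ/Kᵢ = 1.5682 > 1, so g(0) = 0.6077 > 0 and g(1) = -0.5682 < 0.
Iterate (Newton) starting at β = 0.56:
  β = 0.5600: g = -0.09949, g' = -0.8695 → β = 0.4456
  β = 0.4456: g = 0.00130, g' = -0.9036 → β = 0.4470
Converged at β = 0.4470.
Compositions from xᵢ = zᵢ/(1+β(Kᵢ−1)), yᵢ = Kᵢxᵢ:
  chloroform: x = 0.1973, y = 0.6604
  n-octane: x = 0.2549, y = 0.1303
  ethylbenzene: x = 0.2812, y = 0.1237
  o-xylene: x = 0.2666, y = 0.0856

y_o-xylene = 0.0856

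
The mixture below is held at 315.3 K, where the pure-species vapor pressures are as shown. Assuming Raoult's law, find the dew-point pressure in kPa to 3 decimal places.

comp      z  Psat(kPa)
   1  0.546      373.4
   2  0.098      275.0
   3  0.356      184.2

At the dew point ψ → 1, so Σzᵢ/Kᵢ = 1 with Kᵢ = Pᵢˢᵃᵗ/P ⇒ 1/P = Σzᵢ/Pᵢˢᵃᵗ.
1/P = 0.546/373.4 + 0.098/275.0 + 0.356/184.2 = 0.003751 ⇒ P = 266.575 kPa

Pdew = 266.575 kPa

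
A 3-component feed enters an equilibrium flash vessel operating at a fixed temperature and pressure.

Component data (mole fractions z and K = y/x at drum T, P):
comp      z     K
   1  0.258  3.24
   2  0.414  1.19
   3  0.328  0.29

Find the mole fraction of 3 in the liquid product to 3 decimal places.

Rachford–Rice: g(V/F) = Σ zᵢ(Kᵢ−1)/(1+V/F(Kᵢ−1)) = 0.
Feasibility: ΣzᵢKᵢ = 1.424, Σzᵢ/Kᵢ = 1.559 — both > 1, two phases present.
Iterate (Newton) starting at V/F = 0.5:
  V/F = 0.500: g = -0.0166, g' = -0.698 → V/F = 0.476
Converged at V/F = 0.476.
Compositions from xᵢ = zᵢ/(1+V/F(Kᵢ−1)), yᵢ = Kᵢxᵢ:
  1: x = 0.125, y = 0.405
  2: x = 0.380, y = 0.452
  3: x = 0.495, y = 0.144

x_3 = 0.495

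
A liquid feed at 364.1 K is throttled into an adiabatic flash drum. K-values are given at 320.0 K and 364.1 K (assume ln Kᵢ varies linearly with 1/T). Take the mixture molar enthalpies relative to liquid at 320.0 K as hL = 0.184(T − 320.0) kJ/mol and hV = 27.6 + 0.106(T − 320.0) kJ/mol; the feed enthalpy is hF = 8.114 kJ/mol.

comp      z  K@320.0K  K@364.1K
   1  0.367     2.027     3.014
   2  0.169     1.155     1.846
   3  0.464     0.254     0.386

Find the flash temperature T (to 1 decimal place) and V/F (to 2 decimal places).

T = 330.1 K, V/F = 0.23

Adiabatic flash: solve Rachford–Rice at each trial T, then check hF = ψ·hV(T) + (1−ψ)·hL(T).
  T = 320.0 K: K = (2.027, 1.155, 0.254), RR gives ψ = 0.090, H_out = 2.475 kJ/mol
  T = 364.1 K: K = (3.014, 1.846, 0.386), RR gives ψ = 0.573, H_out = 21.955 kJ/mol
  T = 342.1 K: K = (2.505, 1.483, 0.318), RR gives ψ = 0.370, H_out = 13.653 kJ/mol
  T = 331.1 K: K = (2.262, 1.315, 0.285), RR gives ψ = 0.247, H_out = 8.637 kJ/mol
  T = 325.6 K: K = (2.144, 1.235, 0.270), RR gives ψ = 0.174, H_out = 5.760 kJ/mol
  T = 328.4 K: K = (2.204, 1.275, 0.277), RR gives ψ = 0.212, H_out = 7.262 kJ/mol
  T = 329.8 K: K = (2.234, 1.296, 0.281), RR gives ψ = 0.230, H_out = 7.983 kJ/mol
Linear interpolation between T = 329.8 (H_out = 7.983) and T = 331.1 (H_out = 8.637) on hF = 8.114 gives T ≈ 330.1 K, at which ψ = 0.23.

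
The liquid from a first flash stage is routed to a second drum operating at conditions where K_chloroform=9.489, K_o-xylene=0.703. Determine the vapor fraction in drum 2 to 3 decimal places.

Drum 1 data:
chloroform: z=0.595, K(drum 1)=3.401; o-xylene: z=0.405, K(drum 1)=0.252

V/F (drum 2) = 0.710

Drum 1:
Rachford–Rice: g(ψ₁) = Σ zᵢ(Kᵢ−1)/(1+ψ₁(Kᵢ−1)) = 0.
Check two-phase: ΣzᵢKᵢ = 2.126 > 1 and Σzᵢ/Kᵢ = 1.782 > 1, so g(0) = 1.126 > 0 and g(1) = -0.782 < 0.
Binary case is linear: z₁(K₁−1)(1+ψ₁(K₂−1)) + z₂(K₂−1)(1+ψ₁(K₁−1)) = 0
⇒ ψ₁ = [z₁(K₁−1)+z₂(K₂−1)] / [−(K₁−1)(K₂−1)] = 1.1257/1.7959 = 0.627
Drum-1 compositions:
  chloroform: x = 0.238, y = 0.808
  o-xylene: x = 0.762, y = 0.192
Drum-2 feed = drum-1 liquid: z₂ = (0.2375, 0.7625).
Drum 2:
Material balance + equilibrium reduce to Σ zᵢ(Kᵢ−1)/(1+ψ₂(Kᵢ−1)) = 0.
Check two-phase: ΣzᵢKᵢ = 2.790 > 1 and Σzᵢ/Kᵢ = 1.110 > 1, so g(0) = 1.790 > 0 and g(1) = -0.110 < 0.
Newton iteration, ψ₂⁰ = 0.5:
  ψ₂ = 0.500: g = 0.1185, g' = -0.715 → ψ₂ = 0.666
  ψ₂ = 0.666: g = 0.0209, g' = -0.491 → ψ₂ = 0.708
  ψ₂ = 0.708: g = 0.0008, g' = -0.456 → ψ₂ = 0.710
Converged at ψ₂ = 0.710.
  chloroform: x = 0.034, y = 0.321
  o-xylene: x = 0.966, y = 0.679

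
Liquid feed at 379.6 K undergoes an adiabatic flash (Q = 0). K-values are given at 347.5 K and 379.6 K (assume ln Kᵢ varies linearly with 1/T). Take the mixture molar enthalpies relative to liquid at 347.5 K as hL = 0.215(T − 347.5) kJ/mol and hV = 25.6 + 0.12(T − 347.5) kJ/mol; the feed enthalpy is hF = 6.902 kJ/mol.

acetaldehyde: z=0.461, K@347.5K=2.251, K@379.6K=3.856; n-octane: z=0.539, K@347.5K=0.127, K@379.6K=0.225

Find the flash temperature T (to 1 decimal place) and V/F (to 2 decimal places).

T = 355.8 K, V/F = 0.21

Adiabatic flash: solve Rachford–Rice at each trial T, then check hF = ψ·hV(T) + (1−ψ)·hL(T).
  T = 347.5 K: K = (2.251, 0.127), RR gives ψ = 0.097, H_out = 2.489 kJ/mol
  T = 379.6 K: K = (3.856, 0.225), RR gives ψ = 0.406, H_out = 16.060 kJ/mol
  T = 363.6 K: K = (2.984, 0.171), RR gives ψ = 0.285, H_out = 10.313 kJ/mol
  T = 355.6 K: K = (2.602, 0.148), RR gives ψ = 0.205, H_out = 6.826 kJ/mol
  T = 359.6 K: K = (2.789, 0.159), RR gives ψ = 0.247, H_out = 8.643 kJ/mol
  T = 357.6 K: K = (2.694, 0.154), RR gives ψ = 0.227, H_out = 7.756 kJ/mol
Linear interpolation between T = 355.6 (H_out = 6.826) and T = 357.6 (H_out = 7.756) on hF = 6.902 gives T ≈ 355.8 K, at which ψ = 0.21.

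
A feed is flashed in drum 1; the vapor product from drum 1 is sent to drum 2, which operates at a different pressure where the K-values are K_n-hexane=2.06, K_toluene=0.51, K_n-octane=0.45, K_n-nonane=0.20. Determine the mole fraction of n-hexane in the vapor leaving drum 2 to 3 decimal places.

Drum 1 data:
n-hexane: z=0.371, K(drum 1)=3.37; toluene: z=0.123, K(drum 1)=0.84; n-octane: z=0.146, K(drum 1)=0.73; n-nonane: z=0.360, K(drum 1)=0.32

Drum 1:
Iterate (Newton) starting at ψ₁ = 0.64:
  ψ₁ = 0.640: g = -0.1536, g' = -0.870 → ψ₁ = 0.463
  ψ₁ = 0.463: g = -0.0047, g' = -0.846 → ψ₁ = 0.458
Converged at ψ₁ = 0.458.
Drum-1 compositions:
  n-hexane: x = 0.178, y = 0.600
  toluene: x = 0.133, y = 0.111
  n-octane: x = 0.167, y = 0.122
  n-nonane: x = 0.523, y = 0.167
Drum-2 feed = drum-1 vapor: z₂ = (0.5996, 0.1115, 0.1216, 0.1673).
Drum 2:
Rachford–Rice: g(ψ₂) = Σ zᵢ(Kᵢ−1)/(1+ψ₂(Kᵢ−1)) = 0.
Check two-phase: ΣzᵢKᵢ = 1.380 > 1 and Σzᵢ/Kᵢ = 1.616 > 1, so g(0) = 0.380 > 0 and g(1) = -0.616 < 0.
Iterate (Newton) starting at ψ₂ = 0.41:
  ψ₂ = 0.410: g = 0.0892, g' = -0.668 → ψ₂ = 0.544
  ψ₂ = 0.544: g = -0.0034, g' = -0.731 → ψ₂ = 0.539
Converged at ψ₂ = 0.539.
  n-hexane: x = 0.382, y = 0.786
  toluene: x = 0.151, y = 0.077
  n-octane: x = 0.173, y = 0.078
  n-nonane: x = 0.294, y = 0.059

y_n-hexane (drum 2) = 0.786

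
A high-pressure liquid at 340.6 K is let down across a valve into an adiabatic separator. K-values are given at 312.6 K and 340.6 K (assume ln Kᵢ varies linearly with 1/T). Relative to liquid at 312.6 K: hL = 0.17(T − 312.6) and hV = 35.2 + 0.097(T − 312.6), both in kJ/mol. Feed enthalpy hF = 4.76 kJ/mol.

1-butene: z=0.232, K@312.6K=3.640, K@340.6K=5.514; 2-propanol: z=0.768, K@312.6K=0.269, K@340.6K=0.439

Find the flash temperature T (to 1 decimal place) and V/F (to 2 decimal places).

Adiabatic flash: solve Rachford–Rice at each trial T, then check hF = ψ·hV(T) + (1−ψ)·hL(T).
  T = 312.6 K: K = (3.640, 0.269), RR gives ψ = 0.026, H_out = 0.932 kJ/mol
  T = 340.6 K: K = (5.514, 0.439), RR gives ψ = 0.243, H_out = 12.830 kJ/mol
  T = 326.6 K: K = (4.520, 0.347), RR gives ψ = 0.137, H_out = 7.071 kJ/mol
  T = 319.6 K: K = (4.066, 0.306), RR gives ψ = 0.084, H_out = 4.105 kJ/mol
  T = 323.1 K: K = (4.289, 0.326), RR gives ψ = 0.111, H_out = 5.606 kJ/mol
  T = 321.4 K: K = (4.180, 0.317), RR gives ψ = 0.098, H_out = 4.883 kJ/mol
Linear interpolation between T = 319.6 (H_out = 4.105) and T = 321.4 (H_out = 4.883) on hF = 4.76 gives T ≈ 321.1 K, at which ψ = 0.10.

T = 321.1 K, V/F = 0.10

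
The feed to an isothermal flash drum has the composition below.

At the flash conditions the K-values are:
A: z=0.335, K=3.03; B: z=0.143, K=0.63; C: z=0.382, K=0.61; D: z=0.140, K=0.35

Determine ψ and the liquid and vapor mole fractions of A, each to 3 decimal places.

Rachford–Rice: g(ψ) = Σ zᵢ(Kᵢ−1)/(1+ψ(Kᵢ−1)) = 0.
Check two-phase: ΣzᵢKᵢ = 1.387 > 1 and Σzᵢ/Kᵢ = 1.364 > 1, so g(0) = 0.387 > 0 and g(1) = -0.364 < 0.
Newton–Raphson from ψ = 0.5:
  ψ = 0.500: g = -0.0473, g' = -0.589 → ψ = 0.420
  ψ = 0.420: g = 0.0013, g' = -0.625 → ψ = 0.422
Converged at ψ = 0.422.
Compositions from xᵢ = zᵢ/(1+ψ(Kᵢ−1)), yᵢ = Kᵢxᵢ:
  A: x = 0.180, y = 0.547
  B: x = 0.169, y = 0.107
  C: x = 0.457, y = 0.279
  D: x = 0.193, y = 0.068

ψ = 0.422, x_A = 0.180, y_A = 0.547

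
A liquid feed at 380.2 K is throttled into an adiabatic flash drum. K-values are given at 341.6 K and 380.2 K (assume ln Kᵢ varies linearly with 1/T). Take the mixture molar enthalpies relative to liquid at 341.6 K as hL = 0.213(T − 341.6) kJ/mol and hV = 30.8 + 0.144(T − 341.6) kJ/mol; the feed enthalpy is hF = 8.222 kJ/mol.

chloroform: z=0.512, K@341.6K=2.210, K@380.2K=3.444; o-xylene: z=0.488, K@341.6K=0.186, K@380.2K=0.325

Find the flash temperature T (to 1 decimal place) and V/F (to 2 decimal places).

Adiabatic flash: solve Rachford–Rice at each trial T, then check hF = ψ·hV(T) + (1−ψ)·hL(T).
  T = 341.6 K: K = (2.210, 0.186), RR gives ψ = 0.226, H_out = 6.951 kJ/mol
  T = 380.2 K: K = (3.444, 0.325), RR gives ψ = 0.559, H_out = 23.946 kJ/mol
  T = 360.9 K: K = (2.792, 0.250), RR gives ψ = 0.410, H_out = 16.190 kJ/mol
  T = 351.2 K: K = (2.490, 0.216), RR gives ψ = 0.326, H_out = 11.862 kJ/mol
  T = 346.4 K: K = (2.348, 0.201), RR gives ψ = 0.279, H_out = 9.509 kJ/mol
  T = 344.0 K: K = (2.278, 0.193), RR gives ψ = 0.253, H_out = 8.260 kJ/mol
Linear interpolation between T = 341.6 (H_out = 6.951) and T = 344.0 (H_out = 8.260) on hF = 8.222 gives T ≈ 343.9 K, at which ψ = 0.25.

T = 343.9 K, V/F = 0.25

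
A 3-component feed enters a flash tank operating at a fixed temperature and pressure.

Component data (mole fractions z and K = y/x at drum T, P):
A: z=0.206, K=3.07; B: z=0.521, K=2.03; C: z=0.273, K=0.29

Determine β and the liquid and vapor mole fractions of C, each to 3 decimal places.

β = 0.806, x_C = 0.638, y_C = 0.185

Newton iteration, β⁰ = 0.44:
  β = 0.440: g = 0.3105, g' = -0.795 → β = 0.831
  β = 0.831: g = -0.0267, g' = -1.098 → β = 0.807
  β = 0.807: g = -0.0007, g' = -1.042 → β = 0.806
Converged at β = 0.806.
Compositions from xᵢ = zᵢ/(1+β(Kᵢ−1)), yᵢ = Kᵢxᵢ:
  A: x = 0.077, y = 0.237
  B: x = 0.285, y = 0.578
  C: x = 0.638, y = 0.185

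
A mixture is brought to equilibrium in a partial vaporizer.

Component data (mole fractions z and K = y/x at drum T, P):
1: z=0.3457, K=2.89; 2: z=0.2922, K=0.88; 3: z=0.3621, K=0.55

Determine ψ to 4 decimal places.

ψ = 0.7131

Material balance + equilibrium reduce to Σ zᵢ(Kᵢ−1)/(1+ψ(Kᵢ−1)) = 0.
Check two-phase: ΣzᵢKᵢ = 1.4554 > 1 and Σzᵢ/Kᵢ = 1.1100 > 1, so g(0) = 0.4554 > 0 and g(1) = -0.1100 < 0.
Iterate (Newton) starting at ψ = 0.5:
  ψ = 0.5000: g = 0.08837, g' = -0.4533 → ψ = 0.6950
  ψ = 0.6950: g = 0.00707, g' = -0.3910 → ψ = 0.7131
Converged at ψ = 0.7131.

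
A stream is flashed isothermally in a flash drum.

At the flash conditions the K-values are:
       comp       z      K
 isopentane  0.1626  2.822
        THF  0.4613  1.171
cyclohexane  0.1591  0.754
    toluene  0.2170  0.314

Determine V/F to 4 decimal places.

V/F = 0.3915

Material balance + equilibrium reduce to Σ zᵢ(Kᵢ−1)/(1+V/F(Kᵢ−1)) = 0.
Feasibility: ΣzᵢKᵢ = 1.1871, Σzᵢ/Kᵢ = 1.3536 — both > 1, two phases present.
Newton–Raphson from V/F = 0.36:
  V/F = 0.3600: g = 0.01259, g' = -0.4005 → V/F = 0.3914
  V/F = 0.3914: g = 0.00004, g' = -0.3984 → V/F = 0.3915
Converged at V/F = 0.3915.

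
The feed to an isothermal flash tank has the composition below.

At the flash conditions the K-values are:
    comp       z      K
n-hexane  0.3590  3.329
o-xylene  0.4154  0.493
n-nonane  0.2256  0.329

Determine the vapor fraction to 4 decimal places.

ψ = 0.3573

Material balance + equilibrium reduce to Σ zᵢ(Kᵢ−1)/(1+ψ(Kᵢ−1)) = 0.
Feasibility: ΣzᵢKᵢ = 1.4741, Σzᵢ/Kᵢ = 1.6362 — both > 1, two phases present.
Newton iteration, ψ⁰ = 0.5:
  ψ = 0.5000: g = -0.12365, g' = -0.8373 → ψ = 0.3523
  ψ = 0.3523: g = 0.00461, g' = -0.9200 → ψ = 0.3573
Converged at ψ = 0.3573.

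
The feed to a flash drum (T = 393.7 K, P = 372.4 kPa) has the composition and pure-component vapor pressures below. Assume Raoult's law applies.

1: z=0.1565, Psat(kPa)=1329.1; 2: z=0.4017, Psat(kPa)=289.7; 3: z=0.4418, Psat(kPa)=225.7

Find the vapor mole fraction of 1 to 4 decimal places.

y_1 = 0.3881

Raoult's law: Kᵢ = Pᵢˢᵃᵗ/P = Pᵢˢᵃᵗ/372.4.
  K_1 = 1329.1/372.4 = 3.569012, K_2 = 289.7/372.4 = 0.777927, K_3 = 225.7/372.4 = 0.606069
Rachford–Rice: g(β) = Σ zᵢ(Kᵢ−1)/(1+β(Kᵢ−1)) = 0.
Check two-phase: ΣzᵢKᵢ = 1.1388 > 1 and Σzᵢ/Kᵢ = 1.2892 > 1, so g(0) = 0.1388 > 0 and g(1) = -0.2892 < 0.
Newton iteration, β⁰ = 0.43:
  β = 0.4300: g = -0.11713, g' = -0.3568 → β = 0.1017
  β = 0.1017: g = 0.04621, g' = -0.7444 → β = 0.1638
  β = 0.1638: g = 0.00438, g' = -0.6114 → β = 0.1709
  β = 0.1709: g = 0.00005, g' = -0.5989 → β = 0.1710
Converged at β = 0.1710.
Compositions from xᵢ = zᵢ/(1+β(Kᵢ−1)), yᵢ = Kᵢxᵢ:
  1: x = 0.1087, y = 0.3881
  2: x = 0.4176, y = 0.3248
  3: x = 0.4737, y = 0.2871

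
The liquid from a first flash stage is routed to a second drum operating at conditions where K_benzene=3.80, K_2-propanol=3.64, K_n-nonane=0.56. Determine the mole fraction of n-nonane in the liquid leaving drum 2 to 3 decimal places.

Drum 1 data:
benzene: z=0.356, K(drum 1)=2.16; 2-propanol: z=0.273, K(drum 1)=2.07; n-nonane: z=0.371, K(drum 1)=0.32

Drum 1:
Material balance + equilibrium reduce to Σ zᵢ(Kᵢ−1)/(1+ψ₁(Kᵢ−1)) = 0.
g(0) = ΣzᵢKᵢ − 1 = 0.453 and g(1) = 1 − Σzᵢ/Kᵢ = -0.456, so a root lies in (0, 1).
Newton iteration, ψ₁⁰ = 0.49:
  ψ₁ = 0.490: g = 0.0766, g' = -0.715 → ψ₁ = 0.597
  ψ₁ = 0.597: g = -0.0025, g' = -0.770 → ψ₁ = 0.594
Converged at ψ₁ = 0.594.
Drum-1 compositions:
  benzene: x = 0.211, y = 0.455
  2-propanol: x = 0.167, y = 0.346
  n-nonane: x = 0.622, y = 0.199
Drum-2 feed = drum-1 liquid: z₂ = (0.2108, 0.1669, 0.6223).
Drum 2:
Rachford–Rice: g(ψ₂) = Σ zᵢ(Kᵢ−1)/(1+ψ₂(Kᵢ−1)) = 0.
Feasibility: ΣzᵢKᵢ = 1.757, Σzᵢ/Kᵢ = 1.213 — both > 1, two phases present.
Iterate (Newton) starting at ψ₂ = 0.5:
  ψ₂ = 0.500: g = 0.0849, g' = -0.701 → ψ₂ = 0.621
  ψ₂ = 0.621: g = 0.0057, g' = -0.615 → ψ₂ = 0.630
Converged at ψ₂ = 0.630.
  benzene: x = 0.076, y = 0.290
  2-propanol: x = 0.063, y = 0.228
  n-nonane: x = 0.861, y = 0.482

x_n-nonane (drum 2) = 0.861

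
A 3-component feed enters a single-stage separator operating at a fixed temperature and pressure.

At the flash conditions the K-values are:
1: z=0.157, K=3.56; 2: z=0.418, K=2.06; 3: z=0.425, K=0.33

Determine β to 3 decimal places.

Material balance + equilibrium reduce to Σ zᵢ(Kᵢ−1)/(1+β(Kᵢ−1)) = 0.
Check two-phase: ΣzᵢKᵢ = 1.560 > 1 and Σzᵢ/Kᵢ = 1.535 > 1, so g(0) = 0.560 > 0 and g(1) = -0.535 < 0.
Newton–Raphson from β = 0.5:
  β = 0.500: g = 0.0377, g' = -0.830 → β = 0.545
Converged at β = 0.545.

β = 0.545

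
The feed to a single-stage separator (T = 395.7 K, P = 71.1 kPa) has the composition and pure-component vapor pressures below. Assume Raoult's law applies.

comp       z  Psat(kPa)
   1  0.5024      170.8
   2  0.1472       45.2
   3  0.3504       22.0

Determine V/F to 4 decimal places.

Raoult's law: Kᵢ = Pᵢˢᵃᵗ/P = Pᵢˢᵃᵗ/71.1.
  K_1 = 170.8/71.1 = 2.402250, K_2 = 45.2/71.1 = 0.635724, K_3 = 22.0/71.1 = 0.309423
Rachford–Rice: g(V/F) = Σ zᵢ(Kᵢ−1)/(1+V/F(Kᵢ−1)) = 0.
Feasibility: ΣzᵢKᵢ = 1.4089, Σzᵢ/Kᵢ = 1.5731 — both > 1, two phases present.
Newton iteration, V/F⁰ = 0.5:
  V/F = 0.5000: g = -0.02103, g' = -0.7604 → V/F = 0.4723
  V/F = 0.4723: g = -0.00010, g' = -0.7540 → V/F = 0.4722
Converged at V/F = 0.4722.

V/F = 0.4722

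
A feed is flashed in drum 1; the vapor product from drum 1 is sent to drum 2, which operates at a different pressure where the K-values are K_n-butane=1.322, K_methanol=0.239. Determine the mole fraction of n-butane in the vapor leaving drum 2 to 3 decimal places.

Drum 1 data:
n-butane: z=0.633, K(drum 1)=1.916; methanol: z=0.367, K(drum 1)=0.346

y_n-butane (drum 2) = 0.929

Drum 1:
Rachford–Rice: g(ψ₁) = Σ zᵢ(Kᵢ−1)/(1+ψ₁(Kᵢ−1)) = 0.
Check two-phase: ΣzᵢKᵢ = 1.340 > 1 and Σzᵢ/Kᵢ = 1.391 > 1, so g(0) = 0.340 > 0 and g(1) = -0.391 < 0.
Iterate (Newton) starting at ψ₁ = 0.5:
  ψ₁ = 0.500: g = 0.0410, g' = -0.596 → ψ₁ = 0.569
  ψ₁ = 0.569: g = -0.0010, g' = -0.628 → ψ₁ = 0.567
Converged at ψ₁ = 0.567.
Drum-1 compositions:
  n-butane: x = 0.417, y = 0.798
  methanol: x = 0.583, y = 0.202
Drum-2 feed = drum-1 vapor: z₂ = (0.7981, 0.2019).
Drum 2:
Rachford–Rice: g(ψ₂) = Σ zᵢ(Kᵢ−1)/(1+ψ₂(Kᵢ−1)) = 0.
Feasibility: ΣzᵢKᵢ = 1.103, Σzᵢ/Kᵢ = 1.448 — both > 1, two phases present.
Binary case is linear: z₁(K₁−1)(1+ψ₂(K₂−1)) + z₂(K₂−1)(1+ψ₂(K₁−1)) = 0
⇒ ψ₂ = [z₁(K₁−1)+z₂(K₂−1)] / [−(K₁−1)(K₂−1)] = 0.1034/0.2450 = 0.422
  n-butane: x = 0.703, y = 0.929
  methanol: x = 0.297, y = 0.071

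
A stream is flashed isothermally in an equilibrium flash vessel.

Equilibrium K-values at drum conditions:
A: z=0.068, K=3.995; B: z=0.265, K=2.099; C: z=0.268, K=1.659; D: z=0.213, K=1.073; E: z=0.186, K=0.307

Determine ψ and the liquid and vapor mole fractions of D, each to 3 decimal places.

Iterate (Newton) starting at ψ = 0.55:
  ψ = 0.550: g = 0.1947, g' = -0.508 → ψ = 0.933
  ψ = 0.933: g = -0.0434, g' = -0.881 → ψ = 0.884
  ψ = 0.884: g = -0.0029, g' = -0.771 → ψ = 0.880
Converged at ψ = 0.880.
Compositions from xᵢ = zᵢ/(1+ψ(Kᵢ−1)), yᵢ = Kᵢxᵢ:
  A: x = 0.019, y = 0.075
  B: x = 0.135, y = 0.283
  C: x = 0.170, y = 0.281
  D: x = 0.200, y = 0.215
  E: x = 0.477, y = 0.146

ψ = 0.880, x_D = 0.200, y_D = 0.215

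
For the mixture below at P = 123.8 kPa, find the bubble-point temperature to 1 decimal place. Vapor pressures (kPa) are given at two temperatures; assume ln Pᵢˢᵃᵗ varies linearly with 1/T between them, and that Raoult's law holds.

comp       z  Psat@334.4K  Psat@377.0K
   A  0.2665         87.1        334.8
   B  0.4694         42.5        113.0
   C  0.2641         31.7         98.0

Bubble-point temperature: ΣzᵢPᵢˢᵃᵗ(T) = P. Interpolate ln Pᵢˢᵃᵗ = aᵢ + bᵢ/T.
  T = 334.4 K: ΣzᵢPᵢˢᵃᵗ = 51.53 kPa
  T = 377.0 K: ΣzᵢPᵢˢᵃᵗ = 168.15 kPa
  T = 355.7 K: ΣzᵢPᵢˢᵃᵗ = 96.10 kPa
  T = 366.4 K: ΣzᵢPᵢˢᵃᵗ = 128.23 kPa
  T = 361.0 K: ΣzᵢPᵢˢᵃᵗ = 111.07 kPa
  T = 363.7 K: ΣzᵢPᵢˢᵃᵗ = 119.40 kPa
  T = 365.0 K: ΣzᵢPᵢˢᵃᵗ = 123.59 kPa
Interpolating between 365.0 K and 366.4 K gives T ≈ 365.1 K.

T = 365.1 K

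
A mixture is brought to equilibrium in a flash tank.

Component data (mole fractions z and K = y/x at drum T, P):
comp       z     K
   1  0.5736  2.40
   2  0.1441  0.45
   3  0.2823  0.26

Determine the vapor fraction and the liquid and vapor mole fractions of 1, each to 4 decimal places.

Rachford–Rice: g(ψ) = Σ zᵢ(Kᵢ−1)/(1+ψ(Kᵢ−1)) = 0.
Feasibility: ΣzᵢKᵢ = 1.5149, Σzᵢ/Kᵢ = 1.6450 — both > 1, two phases present.
Newton iteration, ψ⁰ = 0.5:
  ψ = 0.5000: g = 0.03147, g' = -0.8614 → ψ = 0.5365
  ψ = 0.5365: g = -0.00031, g' = -0.8795 → ψ = 0.5362
Converged at ψ = 0.5362.
Compositions from xᵢ = zᵢ/(1+ψ(Kᵢ−1)), yᵢ = Kᵢxᵢ:
  1: x = 0.3276, y = 0.7864
  2: x = 0.2044, y = 0.0920
  3: x = 0.4680, y = 0.1217

ψ = 0.5362, x_1 = 0.3276, y_1 = 0.7864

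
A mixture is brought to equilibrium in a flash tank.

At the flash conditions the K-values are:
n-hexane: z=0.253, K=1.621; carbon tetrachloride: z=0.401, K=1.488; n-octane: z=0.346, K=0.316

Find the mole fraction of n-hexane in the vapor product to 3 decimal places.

Rachford–Rice: g(β) = Σ zᵢ(Kᵢ−1)/(1+β(Kᵢ−1)) = 0.
g(0) = ΣzᵢKᵢ − 1 = 0.116 and g(1) = 1 − Σzᵢ/Kᵢ = -0.521, so a root lies in (0, 1).
Iterate (Newton) starting at β = 0.65:
  β = 0.650: g = -0.1656, g' = -0.629 → β = 0.387
  β = 0.387: g = -0.0305, g' = -0.430 → β = 0.316
  β = 0.316: g = -0.0010, g' = -0.403 → β = 0.313
Converged at β = 0.313.
Compositions from xᵢ = zᵢ/(1+β(Kᵢ−1)), yᵢ = Kᵢxᵢ:
  n-hexane: x = 0.212, y = 0.343
  carbon tetrachloride: x = 0.348, y = 0.518
  n-octane: x = 0.440, y = 0.139

y_n-hexane = 0.343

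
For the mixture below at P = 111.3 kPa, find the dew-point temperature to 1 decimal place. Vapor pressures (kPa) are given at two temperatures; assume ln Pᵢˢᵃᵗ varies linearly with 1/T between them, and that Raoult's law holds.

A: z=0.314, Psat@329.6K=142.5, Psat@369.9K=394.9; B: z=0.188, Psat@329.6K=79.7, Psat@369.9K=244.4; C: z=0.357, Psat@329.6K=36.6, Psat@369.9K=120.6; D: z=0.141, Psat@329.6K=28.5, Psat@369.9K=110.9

T = 354.1 K

Dew-point temperature: Σzᵢ·P/Pᵢˢᵃᵗ(T) = 1. Interpolate ln Pᵢˢᵃᵗ = aᵢ + bᵢ/T.
  T = 329.6 K: ΣzᵢP/Pᵢˢᵃᵗ = 2.1441
  T = 369.9 K: ΣzᵢP/Pᵢˢᵃᵗ = 0.6451
  T = 349.8 K: ΣzᵢP/Pᵢˢᵃᵗ = 1.1328
  T = 359.9 K: ΣzᵢP/Pᵢˢᵃᵗ = 0.8467
  T = 354.9 K: ΣzᵢP/Pᵢˢᵃᵗ = 0.9759
  T = 352.4 K: ΣzᵢP/Pᵢˢᵃᵗ = 1.0493
Interpolating between 352.4 K and 354.9 K gives T ≈ 354.1 K.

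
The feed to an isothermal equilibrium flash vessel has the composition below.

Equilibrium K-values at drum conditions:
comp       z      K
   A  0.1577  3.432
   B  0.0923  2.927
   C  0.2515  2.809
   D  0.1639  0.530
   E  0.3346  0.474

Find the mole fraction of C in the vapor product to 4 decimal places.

Rachford–Rice: g(V/F) = Σ zᵢ(Kᵢ−1)/(1+V/F(Kᵢ−1)) = 0.
Feasibility: ΣzᵢKᵢ = 1.7633, Σzᵢ/Kᵢ = 1.1822 — both > 1, two phases present.
Newton iteration, V/F⁰ = 0.56:
  V/F = 0.5600: g = 0.11989, g' = -0.7023 → V/F = 0.7307
  V/F = 0.7307: g = 0.00470, g' = -0.6610 → V/F = 0.7378
Converged at V/F = 0.7378.
Compositions from xᵢ = zᵢ/(1+V/F(Kᵢ−1)), yᵢ = Kᵢxᵢ:
  A: x = 0.0564, y = 0.1937
  B: x = 0.0381, y = 0.1116
  C: x = 0.1077, y = 0.3026
  D: x = 0.2509, y = 0.1330
  E: x = 0.5468, y = 0.2592

y_C = 0.3026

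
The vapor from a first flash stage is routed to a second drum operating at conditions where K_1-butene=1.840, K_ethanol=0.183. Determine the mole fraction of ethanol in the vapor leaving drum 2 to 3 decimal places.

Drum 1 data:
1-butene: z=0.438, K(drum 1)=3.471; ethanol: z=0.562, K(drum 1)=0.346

y_ethanol (drum 2) = 0.093

Drum 1:
Let ψ₁ = V/F and solve Σ zᵢ(Kᵢ−1)/(1+ψ₁(Kᵢ−1)) = 0.
Feasibility: ΣzᵢKᵢ = 1.715, Σzᵢ/Kᵢ = 1.750 — both > 1, two phases present.
Binary case is linear: z₁(K₁−1)(1+ψ₁(K₂−1)) + z₂(K₂−1)(1+ψ₁(K₁−1)) = 0
⇒ ψ₁ = [z₁(K₁−1)+z₂(K₂−1)] / [−(K₁−1)(K₂−1)] = 0.7147/1.6160 = 0.442
Drum-1 compositions:
  1-butene: x = 0.209, y = 0.726
  ethanol: x = 0.791, y = 0.274
Drum-2 feed = drum-1 vapor: z₂ = (0.7264, 0.2736).
Drum 2:
Material balance + equilibrium reduce to Σ zᵢ(Kᵢ−1)/(1+ψ₂(Kᵢ−1)) = 0.
Feasibility: ΣzᵢKᵢ = 1.387, Σzᵢ/Kᵢ = 1.890 — both > 1, two phases present.
Iterate (Newton) starting at ψ₂ = 0.5:
  ψ₂ = 0.500: g = 0.0518, g' = -0.776 → ψ₂ = 0.567
  ψ₂ = 0.567: g = -0.0029, g' = -0.869 → ψ₂ = 0.563
Converged at ψ₂ = 0.563.
  1-butene: x = 0.493, y = 0.907
  ethanol: x = 0.507, y = 0.093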